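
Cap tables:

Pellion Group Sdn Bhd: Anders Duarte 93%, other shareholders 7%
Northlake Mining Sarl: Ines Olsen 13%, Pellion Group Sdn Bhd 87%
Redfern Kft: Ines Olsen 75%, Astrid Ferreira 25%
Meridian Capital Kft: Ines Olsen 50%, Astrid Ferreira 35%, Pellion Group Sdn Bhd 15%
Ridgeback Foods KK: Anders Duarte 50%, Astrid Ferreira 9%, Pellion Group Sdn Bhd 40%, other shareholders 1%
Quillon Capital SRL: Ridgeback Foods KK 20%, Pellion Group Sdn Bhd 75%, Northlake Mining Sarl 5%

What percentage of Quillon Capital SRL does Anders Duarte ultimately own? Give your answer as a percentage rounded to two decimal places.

91.24%

Anders reaches Quillon along 4 paths.
Via Ridgeback: 50% × 20% = 10%.
Via Pellion → Ridgeback: 93% × 40% × 20% = 7.44%.
Via Pellion: 93% × 75% = 69.75%.
Via Pellion → Northlake: 93% × 87% × 5% = 4.0455%.
Total: 10% + 7.44% + 69.75% + 4.0455% = 91.2355%.
Rounded: 91.24%.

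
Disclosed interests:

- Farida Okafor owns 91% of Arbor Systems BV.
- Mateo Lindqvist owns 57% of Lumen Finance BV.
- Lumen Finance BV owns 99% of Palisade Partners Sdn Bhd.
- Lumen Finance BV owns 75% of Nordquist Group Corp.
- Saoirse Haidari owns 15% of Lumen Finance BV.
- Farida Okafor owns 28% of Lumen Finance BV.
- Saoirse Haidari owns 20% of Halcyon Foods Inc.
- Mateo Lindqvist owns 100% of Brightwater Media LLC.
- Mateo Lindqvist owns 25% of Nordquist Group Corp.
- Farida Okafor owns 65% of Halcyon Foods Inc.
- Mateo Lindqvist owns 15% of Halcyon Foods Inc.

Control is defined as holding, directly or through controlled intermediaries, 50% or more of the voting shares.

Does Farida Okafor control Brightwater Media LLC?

Farida holds 91% of Arbor, so Farida controls Arbor.
Farida holds 65% of Halcyon, so Farida controls Halcyon.
Neither Farida nor any entity Farida controls holds any voting interest in Brightwater.
So Farida does not control Brightwater.

No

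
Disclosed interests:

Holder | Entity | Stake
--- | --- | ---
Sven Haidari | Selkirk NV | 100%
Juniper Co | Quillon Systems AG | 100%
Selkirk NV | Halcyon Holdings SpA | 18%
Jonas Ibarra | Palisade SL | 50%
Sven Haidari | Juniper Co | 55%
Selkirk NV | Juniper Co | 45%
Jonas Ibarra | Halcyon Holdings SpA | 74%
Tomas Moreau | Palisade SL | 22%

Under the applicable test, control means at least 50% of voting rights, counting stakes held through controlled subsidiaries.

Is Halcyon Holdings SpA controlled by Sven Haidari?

No

Sven holds 100% of Selkirk, so Sven controls Selkirk.
Sven and Selkirk together hold 55% + 45% = 100% of Juniper, so Sven controls Juniper.
Juniper holds 100% of Quillon, so Sven controls Quillon.
In Halcyon, Sven's side holds only 18%, not ≥ 50%.
So Sven does not control Halcyon.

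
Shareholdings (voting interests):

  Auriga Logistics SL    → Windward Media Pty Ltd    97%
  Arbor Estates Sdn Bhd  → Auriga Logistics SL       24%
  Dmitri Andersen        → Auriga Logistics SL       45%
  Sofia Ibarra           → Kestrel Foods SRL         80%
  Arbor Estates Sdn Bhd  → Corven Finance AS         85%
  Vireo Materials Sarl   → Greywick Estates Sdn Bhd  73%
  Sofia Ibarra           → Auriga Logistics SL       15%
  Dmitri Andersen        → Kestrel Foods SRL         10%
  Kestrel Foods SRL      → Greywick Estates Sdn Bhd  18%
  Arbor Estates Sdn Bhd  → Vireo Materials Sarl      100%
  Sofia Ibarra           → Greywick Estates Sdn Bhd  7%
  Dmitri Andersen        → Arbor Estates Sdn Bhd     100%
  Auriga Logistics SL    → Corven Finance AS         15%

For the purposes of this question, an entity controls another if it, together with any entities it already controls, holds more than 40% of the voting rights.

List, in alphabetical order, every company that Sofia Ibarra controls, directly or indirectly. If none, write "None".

Sofia holds 80% of Kestrel, so Sofia controls Kestrel.
No other company's threshold is met.

Kestrel Foods SRL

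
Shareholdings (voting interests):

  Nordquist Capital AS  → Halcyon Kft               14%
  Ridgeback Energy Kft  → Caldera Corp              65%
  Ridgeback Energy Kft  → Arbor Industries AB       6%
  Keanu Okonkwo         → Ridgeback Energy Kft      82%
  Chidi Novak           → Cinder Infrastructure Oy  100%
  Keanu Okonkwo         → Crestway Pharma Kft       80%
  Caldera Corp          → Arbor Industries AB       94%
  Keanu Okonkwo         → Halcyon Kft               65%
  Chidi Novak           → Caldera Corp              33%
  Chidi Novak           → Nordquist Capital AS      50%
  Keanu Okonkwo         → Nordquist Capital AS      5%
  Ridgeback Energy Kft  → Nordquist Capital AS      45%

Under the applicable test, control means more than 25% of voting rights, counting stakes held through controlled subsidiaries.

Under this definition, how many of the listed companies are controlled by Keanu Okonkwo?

6

Keanu holds 82% of Ridgeback, so Keanu controls Ridgeback.
Ridgeback and Keanu together hold 45% + 5% = 50% of Nordquist, so Keanu controls Nordquist.
Ridgeback holds 65% of Caldera, so Keanu controls Caldera.
Keanu and Nordquist together hold 65% + 14% = 79% of Halcyon, so Keanu controls Halcyon.
Keanu holds 80% of Crestway, so Keanu controls Crestway.
Ridgeback and Caldera together hold 6% + 94% = 100% of Arbor, so Keanu controls Arbor.
No other company's threshold is met.
Keanu controls 6 companies.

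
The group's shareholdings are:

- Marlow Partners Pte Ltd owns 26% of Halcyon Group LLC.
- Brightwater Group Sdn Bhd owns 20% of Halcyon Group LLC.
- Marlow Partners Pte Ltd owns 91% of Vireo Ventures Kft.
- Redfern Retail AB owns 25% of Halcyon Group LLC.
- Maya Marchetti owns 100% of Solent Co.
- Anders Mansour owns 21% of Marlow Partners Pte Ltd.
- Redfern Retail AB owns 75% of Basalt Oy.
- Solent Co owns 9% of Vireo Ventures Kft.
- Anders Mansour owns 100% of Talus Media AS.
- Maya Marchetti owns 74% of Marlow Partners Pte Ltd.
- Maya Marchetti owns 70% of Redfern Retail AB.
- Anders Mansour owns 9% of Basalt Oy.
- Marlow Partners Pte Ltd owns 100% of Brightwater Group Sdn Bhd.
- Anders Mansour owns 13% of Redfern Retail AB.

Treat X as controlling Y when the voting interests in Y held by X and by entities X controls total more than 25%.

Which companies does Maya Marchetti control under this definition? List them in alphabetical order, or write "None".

Basalt Oy, Brightwater Group Sdn Bhd, Halcyon Group LLC, Marlow Partners Pte Ltd, Redfern Retail AB, Solent Co, Vireo Ventures Kft

Maya holds 74% of Marlow, so Maya controls Marlow.
Maya holds 100% of Solent, so Maya controls Solent.
Solent and Marlow together hold 9% + 91% = 100% of Vireo, so Maya controls Vireo.
Marlow holds 100% of Brightwater, so Maya controls Brightwater.
Maya holds 70% of Redfern, so Maya controls Redfern.
Redfern holds 75% of Basalt, so Maya controls Basalt.
Redfern and Brightwater and Marlow together hold 25% + 20% + 26% = 71% of Halcyon, so Maya controls Halcyon.
No other company's threshold is met.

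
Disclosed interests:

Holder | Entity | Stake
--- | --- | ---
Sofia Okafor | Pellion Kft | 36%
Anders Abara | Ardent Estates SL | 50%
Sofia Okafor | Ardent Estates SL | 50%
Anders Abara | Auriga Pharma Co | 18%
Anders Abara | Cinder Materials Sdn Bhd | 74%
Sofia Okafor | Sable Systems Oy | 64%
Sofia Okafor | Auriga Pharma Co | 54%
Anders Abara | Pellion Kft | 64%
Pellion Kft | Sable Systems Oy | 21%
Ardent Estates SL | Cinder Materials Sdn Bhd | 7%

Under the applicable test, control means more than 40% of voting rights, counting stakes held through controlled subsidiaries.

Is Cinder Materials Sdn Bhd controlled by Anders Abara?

Anders holds 50% of Ardent, so Anders controls Ardent.
Ardent and Anders together hold 7% + 74% = 81% of Cinder, so Anders controls Cinder.

Yes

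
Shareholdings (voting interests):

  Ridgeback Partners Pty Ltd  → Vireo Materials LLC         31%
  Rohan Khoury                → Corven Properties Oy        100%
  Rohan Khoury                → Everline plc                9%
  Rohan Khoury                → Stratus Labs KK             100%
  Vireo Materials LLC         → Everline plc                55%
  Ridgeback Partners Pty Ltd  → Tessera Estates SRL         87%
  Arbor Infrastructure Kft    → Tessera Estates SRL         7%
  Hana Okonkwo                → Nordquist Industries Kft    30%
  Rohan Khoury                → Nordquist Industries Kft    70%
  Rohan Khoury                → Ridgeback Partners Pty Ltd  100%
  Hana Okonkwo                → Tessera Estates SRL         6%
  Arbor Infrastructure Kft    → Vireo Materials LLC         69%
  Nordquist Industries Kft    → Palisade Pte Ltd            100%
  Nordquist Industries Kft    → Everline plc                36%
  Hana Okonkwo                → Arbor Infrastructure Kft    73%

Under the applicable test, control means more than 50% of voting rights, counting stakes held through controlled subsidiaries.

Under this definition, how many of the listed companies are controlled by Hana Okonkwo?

Hana holds 73% of Arbor, so Hana controls Arbor.
Arbor holds 69% of Vireo, so Hana controls Vireo.
Vireo holds 55% of Everline, so Hana controls Everline.
No other company's threshold is met.
Hana controls 3 companies.

3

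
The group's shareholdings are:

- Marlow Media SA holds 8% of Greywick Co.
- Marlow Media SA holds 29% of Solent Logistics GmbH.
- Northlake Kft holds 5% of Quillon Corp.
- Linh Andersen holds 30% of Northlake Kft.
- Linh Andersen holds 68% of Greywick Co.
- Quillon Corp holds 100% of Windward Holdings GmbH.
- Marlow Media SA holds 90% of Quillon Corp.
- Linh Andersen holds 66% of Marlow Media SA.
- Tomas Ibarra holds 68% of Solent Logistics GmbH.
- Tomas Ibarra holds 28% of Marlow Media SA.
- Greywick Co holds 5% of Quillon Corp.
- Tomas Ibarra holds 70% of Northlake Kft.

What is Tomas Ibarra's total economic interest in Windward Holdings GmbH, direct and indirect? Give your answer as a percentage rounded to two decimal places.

Tomas reaches Windward along 3 paths.
Via Northlake → Quillon: 70% × 5% × 100% = 3.5%.
Via Marlow → Quillon: 28% × 90% × 100% = 25.2%.
Via Marlow → Greywick → Quillon: 28% × 8% × 5% × 100% = 0.112%.
Total: 3.5% + 25.2% + 0.112% = 28.812%.
Rounded: 28.81%.

28.81%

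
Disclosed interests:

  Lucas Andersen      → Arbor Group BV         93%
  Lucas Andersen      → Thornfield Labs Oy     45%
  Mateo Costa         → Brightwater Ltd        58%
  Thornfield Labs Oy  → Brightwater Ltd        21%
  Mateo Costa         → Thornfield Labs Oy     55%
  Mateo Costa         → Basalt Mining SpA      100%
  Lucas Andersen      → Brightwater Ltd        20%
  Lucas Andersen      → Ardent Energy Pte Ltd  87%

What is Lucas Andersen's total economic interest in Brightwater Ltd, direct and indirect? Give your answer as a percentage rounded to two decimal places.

Lucas reaches Brightwater along 2 paths.
Direct stake: 20% = 20%.
Via Thornfield: 45% × 21% = 9.45%.
Total: 20% + 9.45% = 29.45%.

29.45%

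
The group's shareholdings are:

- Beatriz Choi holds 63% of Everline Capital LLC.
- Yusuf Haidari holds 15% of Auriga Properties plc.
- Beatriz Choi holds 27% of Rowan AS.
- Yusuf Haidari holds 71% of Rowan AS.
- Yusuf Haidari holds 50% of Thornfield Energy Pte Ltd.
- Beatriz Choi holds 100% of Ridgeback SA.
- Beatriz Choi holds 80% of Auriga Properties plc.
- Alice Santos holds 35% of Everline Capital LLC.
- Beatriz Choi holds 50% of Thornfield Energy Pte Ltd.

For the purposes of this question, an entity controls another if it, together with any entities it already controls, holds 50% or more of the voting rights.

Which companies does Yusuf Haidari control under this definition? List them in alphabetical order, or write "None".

Yusuf holds 50% of Thornfield, so Yusuf controls Thornfield.
Yusuf holds 71% of Rowan, so Yusuf controls Rowan.
No other company's threshold is met.

Rowan AS, Thornfield Energy Pte Ltd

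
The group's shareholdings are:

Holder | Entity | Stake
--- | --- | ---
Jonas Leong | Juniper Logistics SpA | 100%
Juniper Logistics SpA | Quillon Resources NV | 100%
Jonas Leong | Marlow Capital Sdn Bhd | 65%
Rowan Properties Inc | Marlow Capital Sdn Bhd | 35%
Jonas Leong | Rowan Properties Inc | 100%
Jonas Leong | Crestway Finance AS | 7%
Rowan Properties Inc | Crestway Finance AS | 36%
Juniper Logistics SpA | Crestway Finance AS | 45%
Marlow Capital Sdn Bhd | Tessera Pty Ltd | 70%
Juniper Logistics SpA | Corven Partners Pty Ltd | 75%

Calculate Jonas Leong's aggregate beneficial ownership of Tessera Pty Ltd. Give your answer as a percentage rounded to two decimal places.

Jonas reaches Tessera along 2 paths.
Via Marlow: 65% × 70% = 45.5%.
Via Rowan → Marlow: 100% × 35% × 70% = 24.5%.
Total: 45.5% + 24.5% = 70%.
Rounded: 70.00%.

70.00%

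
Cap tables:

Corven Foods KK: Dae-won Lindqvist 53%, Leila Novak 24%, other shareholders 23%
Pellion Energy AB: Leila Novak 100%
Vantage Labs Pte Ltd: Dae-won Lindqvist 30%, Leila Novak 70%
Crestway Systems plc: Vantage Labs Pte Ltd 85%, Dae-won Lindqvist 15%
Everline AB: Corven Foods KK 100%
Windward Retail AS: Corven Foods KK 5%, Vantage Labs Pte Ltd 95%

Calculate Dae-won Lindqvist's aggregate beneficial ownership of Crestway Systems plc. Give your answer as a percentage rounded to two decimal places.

Dae-won reaches Crestway along 2 paths.
Via Vantage: 30% × 85% = 25.5%.
Direct stake: 15% = 15%.
Total: 25.5% + 15% = 40.5%.
Rounded: 40.50%.

40.50%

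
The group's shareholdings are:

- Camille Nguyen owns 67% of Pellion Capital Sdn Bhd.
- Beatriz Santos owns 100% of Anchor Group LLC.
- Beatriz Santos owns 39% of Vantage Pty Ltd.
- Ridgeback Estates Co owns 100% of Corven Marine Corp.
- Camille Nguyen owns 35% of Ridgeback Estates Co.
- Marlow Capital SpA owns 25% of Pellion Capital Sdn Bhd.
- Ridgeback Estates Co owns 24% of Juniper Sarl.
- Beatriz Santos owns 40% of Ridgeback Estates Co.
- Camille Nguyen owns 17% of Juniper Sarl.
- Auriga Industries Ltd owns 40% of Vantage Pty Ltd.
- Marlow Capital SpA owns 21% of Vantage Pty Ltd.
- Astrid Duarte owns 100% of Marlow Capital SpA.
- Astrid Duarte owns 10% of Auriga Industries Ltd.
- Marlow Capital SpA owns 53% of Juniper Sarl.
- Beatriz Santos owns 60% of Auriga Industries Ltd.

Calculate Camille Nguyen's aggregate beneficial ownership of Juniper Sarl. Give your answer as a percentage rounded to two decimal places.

Camille reaches Juniper along 2 paths.
Via Ridgeback: 35% × 24% = 8.4%.
Direct stake: 17% = 17%.
Total: 8.4% + 17% = 25.4%.
Rounded: 25.40%.

25.40%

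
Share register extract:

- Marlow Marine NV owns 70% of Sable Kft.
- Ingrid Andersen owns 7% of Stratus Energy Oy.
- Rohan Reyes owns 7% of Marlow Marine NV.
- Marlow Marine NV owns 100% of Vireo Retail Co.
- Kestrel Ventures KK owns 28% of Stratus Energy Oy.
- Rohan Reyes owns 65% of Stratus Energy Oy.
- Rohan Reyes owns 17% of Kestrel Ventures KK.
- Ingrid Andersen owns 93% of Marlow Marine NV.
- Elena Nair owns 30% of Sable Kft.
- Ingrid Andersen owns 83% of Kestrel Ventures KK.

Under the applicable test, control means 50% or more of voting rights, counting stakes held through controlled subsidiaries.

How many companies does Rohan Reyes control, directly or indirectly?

1

Rohan holds 65% of Stratus, so Rohan controls Stratus.
No other company's threshold is met.
Rohan controls 1 company.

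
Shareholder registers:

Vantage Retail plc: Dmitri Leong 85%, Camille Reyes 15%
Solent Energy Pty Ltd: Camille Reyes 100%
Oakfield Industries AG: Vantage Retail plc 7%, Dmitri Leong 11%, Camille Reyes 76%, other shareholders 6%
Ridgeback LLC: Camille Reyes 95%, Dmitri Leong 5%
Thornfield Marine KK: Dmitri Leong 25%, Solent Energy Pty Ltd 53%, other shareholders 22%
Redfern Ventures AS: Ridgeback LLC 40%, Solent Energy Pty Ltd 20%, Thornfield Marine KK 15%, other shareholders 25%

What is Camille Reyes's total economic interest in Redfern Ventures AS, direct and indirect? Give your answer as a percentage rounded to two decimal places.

Camille reaches Redfern along 3 paths.
Via Ridgeback: 95% × 40% = 38%.
Via Solent: 100% × 20% = 20%.
Via Solent → Thornfield: 100% × 53% × 15% = 7.95%.
Total: 38% + 20% + 7.95% = 65.95%.

65.95%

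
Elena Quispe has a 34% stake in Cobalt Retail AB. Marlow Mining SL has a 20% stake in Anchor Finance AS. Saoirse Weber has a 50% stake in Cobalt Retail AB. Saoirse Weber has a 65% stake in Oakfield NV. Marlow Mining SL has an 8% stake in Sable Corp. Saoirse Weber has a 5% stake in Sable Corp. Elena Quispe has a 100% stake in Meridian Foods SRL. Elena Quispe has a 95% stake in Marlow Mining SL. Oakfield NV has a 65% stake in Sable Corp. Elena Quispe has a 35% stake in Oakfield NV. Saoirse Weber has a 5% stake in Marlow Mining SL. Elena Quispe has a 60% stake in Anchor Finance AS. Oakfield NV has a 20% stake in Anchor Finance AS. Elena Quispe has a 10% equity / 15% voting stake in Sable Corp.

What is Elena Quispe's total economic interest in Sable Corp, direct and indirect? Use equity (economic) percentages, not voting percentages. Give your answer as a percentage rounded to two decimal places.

Elena reaches Sable along 3 paths.
Via Marlow: 95% × 8% = 7.6%.
Via Oakfield: 35% × 65% = 22.75%.
Direct stake: 10% = 10%.
Total: 7.6% + 22.75% + 10% = 40.35%.

40.35%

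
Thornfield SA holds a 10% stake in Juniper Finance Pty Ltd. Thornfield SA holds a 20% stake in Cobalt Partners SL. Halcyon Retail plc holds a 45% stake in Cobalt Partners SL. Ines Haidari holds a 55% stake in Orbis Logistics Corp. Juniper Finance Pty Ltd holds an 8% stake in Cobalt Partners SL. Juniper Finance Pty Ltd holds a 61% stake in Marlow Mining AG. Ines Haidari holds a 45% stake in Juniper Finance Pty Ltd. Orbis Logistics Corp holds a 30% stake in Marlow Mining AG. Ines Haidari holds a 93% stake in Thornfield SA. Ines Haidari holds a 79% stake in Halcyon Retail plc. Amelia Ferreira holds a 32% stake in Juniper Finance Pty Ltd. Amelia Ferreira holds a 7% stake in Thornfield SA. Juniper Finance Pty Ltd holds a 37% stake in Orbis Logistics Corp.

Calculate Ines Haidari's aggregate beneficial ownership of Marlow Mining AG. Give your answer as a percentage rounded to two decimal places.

55.65%

Ines reaches Marlow along 5 paths.
Via Thornfield → Juniper → Orbis: 93% × 10% × 37% × 30% = 1.0323%.
Via Juniper → Orbis: 45% × 37% × 30% = 4.995%.
Via Orbis: 55% × 30% = 16.5%.
Via Thornfield → Juniper: 93% × 10% × 61% = 5.673%.
Via Juniper: 45% × 61% = 27.45%.
Total: 1.0323% + 4.995% + 16.5% + 5.673% + 27.45% = 55.6503%.
Rounded: 55.65%.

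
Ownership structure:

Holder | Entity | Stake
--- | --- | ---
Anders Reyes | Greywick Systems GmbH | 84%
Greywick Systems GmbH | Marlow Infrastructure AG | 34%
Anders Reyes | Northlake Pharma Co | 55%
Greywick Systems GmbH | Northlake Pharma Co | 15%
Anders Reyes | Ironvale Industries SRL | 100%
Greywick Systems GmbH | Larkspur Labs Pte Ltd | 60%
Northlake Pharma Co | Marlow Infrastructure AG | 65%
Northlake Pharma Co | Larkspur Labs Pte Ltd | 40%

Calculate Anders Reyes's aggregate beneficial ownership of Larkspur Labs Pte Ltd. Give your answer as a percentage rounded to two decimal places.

Anders reaches Larkspur along 3 paths.
Via Greywick: 84% × 60% = 50.4%.
Via Greywick → Northlake: 84% × 15% × 40% = 5.04%.
Via Northlake: 55% × 40% = 22%.
Total: 50.4% + 5.04% + 22% = 77.44%.

77.44%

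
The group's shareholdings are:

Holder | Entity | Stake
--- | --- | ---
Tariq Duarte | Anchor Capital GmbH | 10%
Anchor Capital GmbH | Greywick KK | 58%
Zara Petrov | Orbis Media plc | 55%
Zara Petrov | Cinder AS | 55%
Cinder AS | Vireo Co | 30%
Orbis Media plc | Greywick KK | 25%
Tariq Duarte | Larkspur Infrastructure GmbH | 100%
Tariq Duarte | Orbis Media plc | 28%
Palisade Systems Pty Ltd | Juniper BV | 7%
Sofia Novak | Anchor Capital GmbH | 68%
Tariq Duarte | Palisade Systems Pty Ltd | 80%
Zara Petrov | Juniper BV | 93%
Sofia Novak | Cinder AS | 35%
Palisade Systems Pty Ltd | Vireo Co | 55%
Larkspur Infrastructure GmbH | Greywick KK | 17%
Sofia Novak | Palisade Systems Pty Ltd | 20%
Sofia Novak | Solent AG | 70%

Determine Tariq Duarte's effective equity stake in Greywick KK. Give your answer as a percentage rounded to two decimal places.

Tariq reaches Greywick along 3 paths.
Via Anchor: 10% × 58% = 5.8%.
Via Larkspur: 100% × 17% = 17%.
Via Orbis: 28% × 25% = 7%.
Total: 5.8% + 17% + 7% = 29.8%.
Rounded: 29.80%.

29.80%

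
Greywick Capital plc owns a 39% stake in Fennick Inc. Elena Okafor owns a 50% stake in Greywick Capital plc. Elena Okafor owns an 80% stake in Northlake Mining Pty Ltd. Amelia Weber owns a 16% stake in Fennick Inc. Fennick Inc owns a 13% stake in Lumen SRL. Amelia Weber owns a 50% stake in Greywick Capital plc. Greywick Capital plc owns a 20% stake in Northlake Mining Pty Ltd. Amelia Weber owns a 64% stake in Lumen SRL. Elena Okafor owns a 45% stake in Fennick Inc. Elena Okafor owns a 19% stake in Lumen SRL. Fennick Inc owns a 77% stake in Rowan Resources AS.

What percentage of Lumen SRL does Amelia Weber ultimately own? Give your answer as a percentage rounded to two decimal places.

68.62%

Amelia reaches Lumen along 3 paths.
Direct stake: 64% = 64%.
Via Greywick → Fennick: 50% × 39% × 13% = 2.535%.
Via Fennick: 16% × 13% = 2.08%.
Total: 64% + 2.535% + 2.08% = 68.615%.
Rounded: 68.62%.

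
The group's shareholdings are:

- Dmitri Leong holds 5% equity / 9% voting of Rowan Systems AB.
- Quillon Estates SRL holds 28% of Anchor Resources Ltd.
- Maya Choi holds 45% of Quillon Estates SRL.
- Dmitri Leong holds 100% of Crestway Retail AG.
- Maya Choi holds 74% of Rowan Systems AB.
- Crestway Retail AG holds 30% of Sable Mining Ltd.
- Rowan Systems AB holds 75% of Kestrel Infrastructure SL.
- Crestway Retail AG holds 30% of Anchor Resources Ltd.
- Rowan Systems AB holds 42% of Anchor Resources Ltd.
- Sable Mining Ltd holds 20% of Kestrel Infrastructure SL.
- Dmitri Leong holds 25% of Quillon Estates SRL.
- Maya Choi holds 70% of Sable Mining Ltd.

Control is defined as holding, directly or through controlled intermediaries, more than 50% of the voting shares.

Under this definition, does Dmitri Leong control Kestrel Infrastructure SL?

Dmitri holds 100% of Crestway, so Dmitri controls Crestway.
Neither Dmitri nor any entity Dmitri controls holds any voting interest in Kestrel.
So Dmitri does not control Kestrel.

No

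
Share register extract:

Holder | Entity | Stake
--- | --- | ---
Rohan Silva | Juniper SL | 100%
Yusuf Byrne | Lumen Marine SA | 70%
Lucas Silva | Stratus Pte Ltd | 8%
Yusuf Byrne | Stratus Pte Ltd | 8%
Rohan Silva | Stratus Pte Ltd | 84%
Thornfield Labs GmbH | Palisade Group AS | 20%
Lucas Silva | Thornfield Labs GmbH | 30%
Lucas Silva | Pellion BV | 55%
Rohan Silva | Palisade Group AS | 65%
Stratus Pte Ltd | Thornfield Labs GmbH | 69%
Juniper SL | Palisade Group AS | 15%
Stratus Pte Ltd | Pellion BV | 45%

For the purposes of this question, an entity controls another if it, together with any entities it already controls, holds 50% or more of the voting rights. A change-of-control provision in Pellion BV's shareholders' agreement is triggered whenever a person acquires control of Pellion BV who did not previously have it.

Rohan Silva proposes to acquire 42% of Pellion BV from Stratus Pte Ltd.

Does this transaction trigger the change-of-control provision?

No

The purchase adds only to Rohan's holdings (Stratus's stake shrinks), so Rohan is the only person who could newly come to control Pellion.
Rohan holds 84% of Stratus, so Rohan controls Stratus.
Rohan holds 100% of Juniper, so Rohan controls Juniper.
Stratus holds 69% of Thornfield, so Rohan controls Thornfield.
Rohan and Thornfield and Juniper together hold 65% + 20% + 15% = 100% of Palisade, so Rohan controls Palisade.
In Pellion, Rohan's side holds only 45%, not ≥ 50%.
So before the transaction, Rohan does not control Pellion.
After the purchase, Rohan holds 42% of Pellion directly, and Stratus's stake falls to 3%.
After the transaction, Rohan's side holds 3% + 42% = 45% of Pellion, not ≥ 50%, so Rohan still does not control Pellion.
No new person acquires control, so the clause is not triggered.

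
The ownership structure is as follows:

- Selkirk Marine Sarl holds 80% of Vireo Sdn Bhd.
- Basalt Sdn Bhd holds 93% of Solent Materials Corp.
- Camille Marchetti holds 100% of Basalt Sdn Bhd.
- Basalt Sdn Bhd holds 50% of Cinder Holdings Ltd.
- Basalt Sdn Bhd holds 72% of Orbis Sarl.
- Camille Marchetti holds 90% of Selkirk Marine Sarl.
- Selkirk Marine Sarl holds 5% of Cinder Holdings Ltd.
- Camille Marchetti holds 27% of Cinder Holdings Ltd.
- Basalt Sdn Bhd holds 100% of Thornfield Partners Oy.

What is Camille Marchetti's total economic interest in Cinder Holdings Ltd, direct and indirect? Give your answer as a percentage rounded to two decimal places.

81.50%

Camille reaches Cinder along 3 paths.
Via Basalt: 100% × 50% = 50%.
Direct stake: 27% = 27%.
Via Selkirk: 90% × 5% = 4.5%.
Total: 50% + 27% + 4.5% = 81.5%.
Rounded: 81.50%.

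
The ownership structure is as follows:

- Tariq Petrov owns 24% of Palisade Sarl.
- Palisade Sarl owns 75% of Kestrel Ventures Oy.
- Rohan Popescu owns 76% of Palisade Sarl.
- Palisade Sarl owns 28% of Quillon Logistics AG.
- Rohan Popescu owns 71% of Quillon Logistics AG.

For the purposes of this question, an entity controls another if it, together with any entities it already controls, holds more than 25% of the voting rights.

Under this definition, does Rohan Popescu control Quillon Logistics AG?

Rohan holds 76% of Palisade, so Rohan controls Palisade.
Rohan and Palisade together hold 71% + 28% = 99% of Quillon, so Rohan controls Quillon.

Yes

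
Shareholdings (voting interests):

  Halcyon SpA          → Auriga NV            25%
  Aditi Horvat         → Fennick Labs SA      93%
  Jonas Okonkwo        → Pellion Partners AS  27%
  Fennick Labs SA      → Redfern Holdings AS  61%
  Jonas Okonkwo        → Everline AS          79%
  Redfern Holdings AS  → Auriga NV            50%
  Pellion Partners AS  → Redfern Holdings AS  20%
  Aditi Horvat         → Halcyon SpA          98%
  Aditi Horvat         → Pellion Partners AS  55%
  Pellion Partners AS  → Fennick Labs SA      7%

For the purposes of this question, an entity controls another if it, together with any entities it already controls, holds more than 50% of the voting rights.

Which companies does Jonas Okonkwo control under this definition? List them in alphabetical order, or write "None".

Everline AS

Jonas holds 79% of Everline, so Jonas controls Everline.
No other company's threshold is met.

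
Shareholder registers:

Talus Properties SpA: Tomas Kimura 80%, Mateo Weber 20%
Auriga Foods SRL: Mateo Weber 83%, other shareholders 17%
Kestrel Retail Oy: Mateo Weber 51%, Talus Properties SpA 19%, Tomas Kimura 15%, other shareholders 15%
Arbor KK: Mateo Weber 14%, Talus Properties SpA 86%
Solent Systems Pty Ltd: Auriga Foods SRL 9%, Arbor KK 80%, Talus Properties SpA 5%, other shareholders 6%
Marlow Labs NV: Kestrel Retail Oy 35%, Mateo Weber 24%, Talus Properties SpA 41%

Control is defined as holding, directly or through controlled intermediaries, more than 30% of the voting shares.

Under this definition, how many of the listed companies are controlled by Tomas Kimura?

Tomas holds 80% of Talus, so Tomas controls Talus.
Talus and Tomas together hold 19% + 15% = 34% of Kestrel, so Tomas controls Kestrel.
Talus holds 86% of Arbor, so Tomas controls Arbor.
Arbor and Talus together hold 80% + 5% = 85% of Solent, so Tomas controls Solent.
Kestrel and Talus together hold 35% + 41% = 76% of Marlow, so Tomas controls Marlow.
No other company's threshold is met.
Tomas controls 5 companies.

5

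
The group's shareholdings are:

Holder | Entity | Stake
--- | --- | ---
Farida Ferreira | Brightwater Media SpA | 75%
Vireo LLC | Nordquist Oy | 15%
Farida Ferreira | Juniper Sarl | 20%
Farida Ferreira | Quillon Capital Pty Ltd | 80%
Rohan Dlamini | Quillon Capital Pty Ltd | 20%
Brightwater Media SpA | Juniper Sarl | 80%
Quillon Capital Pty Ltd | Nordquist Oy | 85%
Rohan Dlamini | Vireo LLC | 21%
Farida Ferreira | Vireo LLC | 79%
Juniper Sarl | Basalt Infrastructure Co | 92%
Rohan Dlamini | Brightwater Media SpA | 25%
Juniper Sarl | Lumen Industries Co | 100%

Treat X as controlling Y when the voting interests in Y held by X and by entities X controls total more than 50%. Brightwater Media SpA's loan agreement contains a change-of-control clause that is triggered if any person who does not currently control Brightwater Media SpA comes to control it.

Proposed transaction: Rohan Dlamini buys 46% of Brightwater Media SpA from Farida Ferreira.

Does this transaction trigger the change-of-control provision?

The purchase adds only to Rohan's holdings (Farida's stake shrinks), so Rohan is the only person who could newly come to control Brightwater.
Rohan's largest direct stake is 25% in Brightwater, which does not meet the threshold, so Rohan controls no company.
In Brightwater, Rohan's side holds only 25%, not > 50%.
So before the transaction, Rohan does not control Brightwater.
After the purchase, Rohan's direct stake in Brightwater rises to 25% + 46% = 71%, and Farida's stake falls to 29%.
Rohan holds 71% of Brightwater, so Rohan controls Brightwater.
Rohan did not control Brightwater before and does after, so the clause is triggered.

Yes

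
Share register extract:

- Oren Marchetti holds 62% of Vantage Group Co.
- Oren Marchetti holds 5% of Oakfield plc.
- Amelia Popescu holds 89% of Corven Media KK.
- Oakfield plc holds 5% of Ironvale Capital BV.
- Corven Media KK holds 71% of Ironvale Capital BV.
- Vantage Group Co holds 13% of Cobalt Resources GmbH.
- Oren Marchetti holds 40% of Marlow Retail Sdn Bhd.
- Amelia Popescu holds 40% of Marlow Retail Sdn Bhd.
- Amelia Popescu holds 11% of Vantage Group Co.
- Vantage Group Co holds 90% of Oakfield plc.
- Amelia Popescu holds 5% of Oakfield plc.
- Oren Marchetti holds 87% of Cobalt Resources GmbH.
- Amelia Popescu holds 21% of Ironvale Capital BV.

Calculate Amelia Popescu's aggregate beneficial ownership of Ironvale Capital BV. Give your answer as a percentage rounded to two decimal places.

Amelia reaches Ironvale along 4 paths.
Via Corven: 89% × 71% = 63.19%.
Via Vantage → Oakfield: 11% × 90% × 5% = 0.495%.
Via Oakfield: 5% × 5% = 0.25%.
Direct stake: 21% = 21%.
Total: 63.19% + 0.495% + 0.25% + 21% = 84.935%.
Rounded: 84.94%.

84.94%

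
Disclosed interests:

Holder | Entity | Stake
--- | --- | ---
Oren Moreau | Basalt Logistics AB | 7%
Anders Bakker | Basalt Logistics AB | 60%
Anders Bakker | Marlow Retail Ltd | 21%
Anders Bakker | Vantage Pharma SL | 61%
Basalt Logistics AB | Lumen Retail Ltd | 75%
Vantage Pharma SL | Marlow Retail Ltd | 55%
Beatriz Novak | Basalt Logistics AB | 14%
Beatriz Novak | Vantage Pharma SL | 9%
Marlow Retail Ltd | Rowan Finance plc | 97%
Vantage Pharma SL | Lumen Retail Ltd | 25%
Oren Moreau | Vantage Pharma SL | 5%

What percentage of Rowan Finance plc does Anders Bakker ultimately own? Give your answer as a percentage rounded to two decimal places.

52.91%

Anders reaches Rowan along 2 paths.
Via Vantage → Marlow: 61% × 55% × 97% = 32.5435%.
Via Marlow: 21% × 97% = 20.37%.
Total: 32.5435% + 20.37% = 52.9135%.
Rounded: 52.91%.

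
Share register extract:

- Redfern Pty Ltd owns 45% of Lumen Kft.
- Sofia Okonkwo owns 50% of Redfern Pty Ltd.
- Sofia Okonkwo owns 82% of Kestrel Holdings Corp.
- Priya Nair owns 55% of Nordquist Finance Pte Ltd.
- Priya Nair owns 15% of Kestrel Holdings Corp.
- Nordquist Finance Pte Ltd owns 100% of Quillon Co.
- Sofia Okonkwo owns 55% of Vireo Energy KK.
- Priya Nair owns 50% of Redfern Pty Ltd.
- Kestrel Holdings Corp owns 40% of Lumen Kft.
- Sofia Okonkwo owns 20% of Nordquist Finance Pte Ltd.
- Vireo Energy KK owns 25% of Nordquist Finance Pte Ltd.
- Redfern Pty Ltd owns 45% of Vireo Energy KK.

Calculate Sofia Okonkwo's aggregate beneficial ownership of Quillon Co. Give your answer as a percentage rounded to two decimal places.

39.38%

Sofia reaches Quillon along 3 paths.
Via Nordquist: 20% × 100% = 20%.
Via Redfern → Vireo → Nordquist: 50% × 45% × 25% × 100% = 5.625%.
Via Vireo → Nordquist: 55% × 25% × 100% = 13.75%.
Total: 20% + 5.625% + 13.75% = 39.375%.
Rounded: 39.38%.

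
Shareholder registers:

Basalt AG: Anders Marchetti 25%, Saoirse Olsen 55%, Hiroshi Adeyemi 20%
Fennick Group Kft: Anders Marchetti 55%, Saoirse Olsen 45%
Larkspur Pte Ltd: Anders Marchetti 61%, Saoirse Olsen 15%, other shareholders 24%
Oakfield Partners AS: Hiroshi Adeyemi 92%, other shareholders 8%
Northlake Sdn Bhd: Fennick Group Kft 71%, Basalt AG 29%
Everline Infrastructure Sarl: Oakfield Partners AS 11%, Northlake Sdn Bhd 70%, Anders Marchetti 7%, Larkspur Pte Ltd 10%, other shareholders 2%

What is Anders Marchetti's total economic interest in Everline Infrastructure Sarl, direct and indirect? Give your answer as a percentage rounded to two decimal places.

Anders reaches Everline along 4 paths.
Via Fennick → Northlake: 55% × 71% × 70% = 27.335%.
Via Basalt → Northlake: 25% × 29% × 70% = 5.075%.
Direct stake: 7% = 7%.
Via Larkspur: 61% × 10% = 6.1%.
Total: 27.335% + 5.075% + 7% + 6.1% = 45.51%.

45.51%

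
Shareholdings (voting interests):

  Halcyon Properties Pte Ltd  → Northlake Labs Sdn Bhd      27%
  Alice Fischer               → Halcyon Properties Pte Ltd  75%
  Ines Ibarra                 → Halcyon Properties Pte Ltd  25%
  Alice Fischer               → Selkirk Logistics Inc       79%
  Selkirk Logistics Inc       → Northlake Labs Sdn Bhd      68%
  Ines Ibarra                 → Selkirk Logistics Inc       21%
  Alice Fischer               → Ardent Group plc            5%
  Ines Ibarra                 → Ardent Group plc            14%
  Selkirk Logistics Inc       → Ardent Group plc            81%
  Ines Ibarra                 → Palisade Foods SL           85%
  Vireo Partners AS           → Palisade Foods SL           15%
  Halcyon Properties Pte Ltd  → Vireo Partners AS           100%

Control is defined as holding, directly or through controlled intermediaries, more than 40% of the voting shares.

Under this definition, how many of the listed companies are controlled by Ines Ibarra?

1

Ines holds 85% of Palisade, so Ines controls Palisade.
No other company's threshold is met.
Ines controls 1 company.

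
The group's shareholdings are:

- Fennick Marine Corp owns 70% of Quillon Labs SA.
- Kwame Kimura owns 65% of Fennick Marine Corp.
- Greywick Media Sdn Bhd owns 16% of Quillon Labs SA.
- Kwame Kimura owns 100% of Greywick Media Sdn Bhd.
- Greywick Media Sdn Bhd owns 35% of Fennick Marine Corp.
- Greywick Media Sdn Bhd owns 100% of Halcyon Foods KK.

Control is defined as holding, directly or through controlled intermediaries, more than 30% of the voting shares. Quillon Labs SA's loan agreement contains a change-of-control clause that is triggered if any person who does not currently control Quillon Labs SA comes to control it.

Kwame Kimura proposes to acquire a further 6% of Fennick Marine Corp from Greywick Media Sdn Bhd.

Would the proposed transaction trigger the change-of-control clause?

The purchase adds only to Kwame's holdings (Greywick's stake shrinks), so Kwame is the only person who could newly come to control Quillon.
Kwame holds 100% of Greywick, so Kwame controls Greywick.
Kwame and Greywick together hold 65% + 35% = 100% of Fennick, so Kwame controls Fennick.
Fennick and Greywick together hold 70% + 16% = 86% of Quillon, so Kwame controls Quillon.
So Kwame already controls Quillon before the transaction.
After the purchase, Kwame's direct stake in Fennick rises to 65% + 6% = 71%, and Greywick's stake falls to 29%.
Kwame controlled Quillon already, so this is not a new person acquiring control; every other person's position is unchanged or reduced.
No new person acquires control, so the clause is not triggered.

No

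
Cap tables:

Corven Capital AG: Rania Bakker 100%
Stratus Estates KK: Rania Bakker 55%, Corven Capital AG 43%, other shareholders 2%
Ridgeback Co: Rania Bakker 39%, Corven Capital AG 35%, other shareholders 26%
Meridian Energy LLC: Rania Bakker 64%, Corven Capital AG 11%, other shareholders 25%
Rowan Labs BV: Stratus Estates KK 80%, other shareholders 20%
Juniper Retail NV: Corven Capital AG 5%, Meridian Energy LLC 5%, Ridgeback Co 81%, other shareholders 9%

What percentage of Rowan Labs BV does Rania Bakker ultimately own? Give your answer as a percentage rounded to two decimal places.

Rania reaches Rowan along 2 paths.
Via Stratus: 55% × 80% = 44%.
Via Corven → Stratus: 100% × 43% × 80% = 34.4%.
Total: 44% + 34.4% = 78.4%.
Rounded: 78.40%.

78.40%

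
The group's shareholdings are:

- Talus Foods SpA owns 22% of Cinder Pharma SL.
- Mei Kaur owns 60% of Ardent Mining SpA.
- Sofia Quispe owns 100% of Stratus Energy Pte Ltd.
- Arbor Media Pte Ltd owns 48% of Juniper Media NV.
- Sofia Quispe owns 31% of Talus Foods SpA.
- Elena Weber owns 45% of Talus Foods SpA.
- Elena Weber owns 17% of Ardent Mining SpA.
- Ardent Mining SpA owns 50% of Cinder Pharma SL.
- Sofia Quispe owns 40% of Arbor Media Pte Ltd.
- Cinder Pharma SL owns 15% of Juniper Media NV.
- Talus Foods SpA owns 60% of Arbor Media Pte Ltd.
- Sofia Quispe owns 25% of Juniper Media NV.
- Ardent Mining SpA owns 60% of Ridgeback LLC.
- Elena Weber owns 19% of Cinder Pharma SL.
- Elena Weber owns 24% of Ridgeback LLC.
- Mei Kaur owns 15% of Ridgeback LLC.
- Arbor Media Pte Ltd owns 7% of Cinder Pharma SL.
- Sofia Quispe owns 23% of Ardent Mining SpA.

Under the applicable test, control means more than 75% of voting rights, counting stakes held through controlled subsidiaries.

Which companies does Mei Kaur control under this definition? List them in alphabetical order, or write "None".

Mei's largest direct stake is 60% in Ardent, which does not meet the threshold.

None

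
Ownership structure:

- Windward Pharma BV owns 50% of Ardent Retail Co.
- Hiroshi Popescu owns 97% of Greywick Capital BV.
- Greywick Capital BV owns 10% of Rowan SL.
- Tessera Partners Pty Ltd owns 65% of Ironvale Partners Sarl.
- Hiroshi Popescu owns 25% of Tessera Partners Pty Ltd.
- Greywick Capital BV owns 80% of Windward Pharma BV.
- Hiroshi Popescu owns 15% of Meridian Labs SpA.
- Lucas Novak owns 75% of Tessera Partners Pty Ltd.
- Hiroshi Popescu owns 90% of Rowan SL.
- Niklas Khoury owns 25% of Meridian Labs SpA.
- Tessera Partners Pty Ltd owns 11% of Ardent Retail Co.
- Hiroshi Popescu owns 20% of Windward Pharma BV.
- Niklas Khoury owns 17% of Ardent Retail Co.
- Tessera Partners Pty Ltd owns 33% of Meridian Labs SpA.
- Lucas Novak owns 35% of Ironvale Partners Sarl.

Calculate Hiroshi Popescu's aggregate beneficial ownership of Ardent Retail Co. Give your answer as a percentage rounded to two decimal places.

51.55%

Hiroshi reaches Ardent along 3 paths.
Via Tessera: 25% × 11% = 2.75%.
Via Greywick → Windward: 97% × 80% × 50% = 38.8%.
Via Windward: 20% × 50% = 10%.
Total: 2.75% + 38.8% + 10% = 51.55%.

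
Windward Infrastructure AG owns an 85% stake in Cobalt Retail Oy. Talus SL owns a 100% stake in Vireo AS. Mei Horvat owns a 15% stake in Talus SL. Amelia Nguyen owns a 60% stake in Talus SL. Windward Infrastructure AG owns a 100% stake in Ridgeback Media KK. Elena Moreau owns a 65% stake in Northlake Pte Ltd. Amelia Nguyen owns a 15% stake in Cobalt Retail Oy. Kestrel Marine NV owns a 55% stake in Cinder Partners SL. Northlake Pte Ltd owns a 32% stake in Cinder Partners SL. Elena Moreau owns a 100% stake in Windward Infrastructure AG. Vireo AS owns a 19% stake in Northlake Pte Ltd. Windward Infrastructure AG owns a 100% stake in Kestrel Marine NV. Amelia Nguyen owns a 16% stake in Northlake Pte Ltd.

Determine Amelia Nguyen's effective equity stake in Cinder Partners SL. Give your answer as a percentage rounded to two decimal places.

Amelia reaches Cinder along 2 paths.
Via Talus → Vireo → Northlake: 60% × 100% × 19% × 32% = 3.648%.
Via Northlake: 16% × 32% = 5.12%.
Total: 3.648% + 5.12% = 8.768%.
Rounded: 8.77%.

8.77%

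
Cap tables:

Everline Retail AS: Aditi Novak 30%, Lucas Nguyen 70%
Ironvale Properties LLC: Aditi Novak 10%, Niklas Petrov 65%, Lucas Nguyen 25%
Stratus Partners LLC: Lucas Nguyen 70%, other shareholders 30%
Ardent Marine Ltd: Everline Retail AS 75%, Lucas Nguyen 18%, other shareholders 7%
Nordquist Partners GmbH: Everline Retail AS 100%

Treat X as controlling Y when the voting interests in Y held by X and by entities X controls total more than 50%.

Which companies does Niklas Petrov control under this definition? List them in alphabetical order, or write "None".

Niklas holds 65% of Ironvale, so Niklas controls Ironvale.
No other company's threshold is met.

Ironvale Properties LLC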